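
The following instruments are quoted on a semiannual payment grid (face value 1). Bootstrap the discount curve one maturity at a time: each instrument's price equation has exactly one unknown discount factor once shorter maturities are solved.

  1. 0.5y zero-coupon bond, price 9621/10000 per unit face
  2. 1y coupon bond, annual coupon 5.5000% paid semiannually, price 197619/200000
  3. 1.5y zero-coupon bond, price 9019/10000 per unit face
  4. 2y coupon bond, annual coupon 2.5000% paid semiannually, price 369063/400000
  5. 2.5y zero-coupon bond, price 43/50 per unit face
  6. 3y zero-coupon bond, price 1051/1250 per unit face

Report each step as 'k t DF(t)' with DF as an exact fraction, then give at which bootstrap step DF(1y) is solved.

1 1/2 9621/10000
2 1 9359/10000
3 3/2 9019/10000
4 2 8767/10000
5 5/2 43/50
6 3 1051/1250
DF(1y) is solved at step 2

step 1 [0.5y] zero: DF = P = 9621/10000 ≈ 0.962100
step 2 [1y] bond c/2=11/400: DF=(197619/200000 − 11/400·(0.962100))/(1+11/400) = 9359/10000 ≈ 0.935900
step 3 [1.5y] zero: DF = P = 9019/10000 ≈ 0.901900
step 4 [2y] bond c/2=1/80: DF=(369063/400000 − 1/80·(0.962100+0.935900+0.901900))/(1+1/80) = 8767/10000 ≈ 0.876700
step 5 [2.5y] zero: DF = P = 43/50 ≈ 0.860000
step 6 [3y] zero: DF = P = 1051/1250 ≈ 0.840800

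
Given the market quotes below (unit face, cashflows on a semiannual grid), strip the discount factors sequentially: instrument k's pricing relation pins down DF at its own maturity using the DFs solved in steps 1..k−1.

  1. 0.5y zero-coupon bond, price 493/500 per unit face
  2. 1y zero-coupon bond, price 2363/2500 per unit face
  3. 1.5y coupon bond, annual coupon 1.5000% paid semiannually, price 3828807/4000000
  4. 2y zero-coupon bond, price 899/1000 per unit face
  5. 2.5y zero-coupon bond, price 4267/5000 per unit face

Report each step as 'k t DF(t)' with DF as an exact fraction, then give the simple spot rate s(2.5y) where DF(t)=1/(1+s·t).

step 1 [0.5y] zero: DF = P = 493/500 ≈ 0.986000
step 2 [1y] zero: DF = P = 2363/2500 ≈ 0.945200
step 3 [1.5y] bond c/2=3/400: DF=(3828807/4000000 − 3/400·(0.986000+0.945200))/(1+3/400) = 9357/10000 ≈ 0.935700
step 4 [2y] zero: DF = P = 899/1000 ≈ 0.899000
step 5 [2.5y] zero: DF = P = 4267/5000 ≈ 0.853400

1 1/2 493/500
2 1 2363/2500
3 3/2 9357/10000
4 2 899/1000
5 5/2 4267/5000
s(2.5y) = (1/(4267/5000) − 1)/(5/2) = 1466/21335 ≈ 6.8713%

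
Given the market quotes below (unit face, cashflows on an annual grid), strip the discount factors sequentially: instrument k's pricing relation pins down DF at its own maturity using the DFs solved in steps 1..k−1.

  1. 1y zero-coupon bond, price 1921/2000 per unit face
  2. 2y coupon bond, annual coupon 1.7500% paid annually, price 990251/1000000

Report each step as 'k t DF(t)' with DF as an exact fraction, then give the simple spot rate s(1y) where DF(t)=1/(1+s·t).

step 1 [1y] zero: DF = P = 1921/2000 ≈ 0.960500
step 2 [2y] bond c/1=7/400: DF=(990251/1000000 − 7/400·(0.960500))/(1+7/400) = 9567/10000 ≈ 0.956700

1 1 1921/2000
2 2 9567/10000
s(1y) = (1/(1921/2000) − 1)/(1) = 79/1921 ≈ 4.1124%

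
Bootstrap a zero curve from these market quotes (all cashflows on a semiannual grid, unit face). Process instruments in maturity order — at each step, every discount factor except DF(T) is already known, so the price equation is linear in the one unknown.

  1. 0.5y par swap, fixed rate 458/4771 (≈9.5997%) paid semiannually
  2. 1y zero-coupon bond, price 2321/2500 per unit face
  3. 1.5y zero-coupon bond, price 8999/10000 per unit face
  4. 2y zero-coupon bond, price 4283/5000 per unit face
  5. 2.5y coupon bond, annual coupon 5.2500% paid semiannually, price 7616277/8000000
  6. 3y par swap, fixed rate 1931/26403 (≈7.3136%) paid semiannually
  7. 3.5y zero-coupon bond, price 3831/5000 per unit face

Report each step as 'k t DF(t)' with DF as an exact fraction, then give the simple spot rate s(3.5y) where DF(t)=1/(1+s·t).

1 1/2 4771/5000
2 1 2321/2500
3 3/2 8999/10000
4 2 4283/5000
5 5/2 4173/5000
6 3 8069/10000
7 7/2 3831/5000
s(3.5y) = (1/(3831/5000) − 1)/(7/2) = 334/3831 ≈ 8.7184%

step 1 [0.5y] swap r/2=229/4771: DF=(1 − 229/4771·(0))/(1+229/4771) = 4771/5000 ≈ 0.954200
step 2 [1y] zero: DF = P = 2321/2500 ≈ 0.928400
step 3 [1.5y] zero: DF = P = 8999/10000 ≈ 0.899900
step 4 [2y] zero: DF = P = 4283/5000 ≈ 0.856600
step 5 [2.5y] bond c/2=21/800: DF=(7616277/8000000 − 21/800·(0.954200+0.928400+0.899900+0.856600))/(1+21/800) = 4173/5000 ≈ 0.834600
step 6 [3y] swap r/2=1931/52806: DF=(1 − 1931/52806·(0.954200+0.928400+0.899900+0.856600+0.834600))/(1+1931/52806) = 8069/10000 ≈ 0.806900
step 7 [3.5y] zero: DF = P = 3831/5000 ≈ 0.766200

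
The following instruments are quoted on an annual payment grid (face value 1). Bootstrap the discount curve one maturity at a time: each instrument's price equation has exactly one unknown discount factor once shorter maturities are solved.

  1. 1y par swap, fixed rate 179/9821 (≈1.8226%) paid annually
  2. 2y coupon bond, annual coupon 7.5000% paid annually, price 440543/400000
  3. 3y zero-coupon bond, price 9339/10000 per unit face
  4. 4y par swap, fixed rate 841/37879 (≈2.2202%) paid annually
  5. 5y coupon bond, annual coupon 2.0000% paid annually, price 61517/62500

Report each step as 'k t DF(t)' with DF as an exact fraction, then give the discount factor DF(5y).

step 1 [1y] swap r/1=179/9821: DF=(1 − 179/9821·(0))/(1+179/9821) = 9821/10000 ≈ 0.982100
step 2 [2y] bond c/1=3/40: DF=(440543/400000 − 3/40·(0.982100))/(1+3/40) = 239/250 ≈ 0.956000
step 3 [3y] zero: DF = P = 9339/10000 ≈ 0.933900
step 4 [4y] swap r/1=841/37879: DF=(1 − 841/37879·(0.982100+0.956000+0.933900))/(1+841/37879) = 9159/10000 ≈ 0.915900
step 5 [5y] bond c/1=1/50: DF=(61517/62500 − 1/50·(0.982100+0.956000+0.933900+0.915900))/(1+1/50) = 8907/10000 ≈ 0.890700

1 1 9821/10000
2 2 239/250
3 3 9339/10000
4 4 9159/10000
5 5 8907/10000
DF(5y) = 8907/10000 ≈ 0.890700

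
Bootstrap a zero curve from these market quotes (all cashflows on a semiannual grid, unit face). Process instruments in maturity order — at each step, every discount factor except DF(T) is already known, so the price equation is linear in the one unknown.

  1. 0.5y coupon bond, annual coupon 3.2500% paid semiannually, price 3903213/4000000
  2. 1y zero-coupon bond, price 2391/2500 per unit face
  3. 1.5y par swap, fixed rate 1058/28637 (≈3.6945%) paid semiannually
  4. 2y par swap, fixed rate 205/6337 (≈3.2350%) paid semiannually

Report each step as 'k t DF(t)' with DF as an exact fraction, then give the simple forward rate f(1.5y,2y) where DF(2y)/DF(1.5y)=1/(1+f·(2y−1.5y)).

1 1/2 4801/5000
2 1 2391/2500
3 3/2 9471/10000
4 2 1877/2000
f(1.5y,2y) = ((9471/10000)/(1877/2000) − 1)/(1/2) = 172/9385 ≈ 1.8327%

step 1 [0.5y] bond c/2=13/800: DF=(3903213/4000000 − 13/800·(0))/(1+13/800) = 4801/5000 ≈ 0.960200
step 2 [1y] zero: DF = P = 2391/2500 ≈ 0.956400
step 3 [1.5y] swap r/2=529/28637: DF=(1 − 529/28637·(0.960200+0.956400))/(1+529/28637) = 9471/10000 ≈ 0.947100
step 4 [2y] swap r/2=205/12674: DF=(1 − 205/12674·(0.960200+0.956400+0.947100))/(1+205/12674) = 1877/2000 ≈ 0.938500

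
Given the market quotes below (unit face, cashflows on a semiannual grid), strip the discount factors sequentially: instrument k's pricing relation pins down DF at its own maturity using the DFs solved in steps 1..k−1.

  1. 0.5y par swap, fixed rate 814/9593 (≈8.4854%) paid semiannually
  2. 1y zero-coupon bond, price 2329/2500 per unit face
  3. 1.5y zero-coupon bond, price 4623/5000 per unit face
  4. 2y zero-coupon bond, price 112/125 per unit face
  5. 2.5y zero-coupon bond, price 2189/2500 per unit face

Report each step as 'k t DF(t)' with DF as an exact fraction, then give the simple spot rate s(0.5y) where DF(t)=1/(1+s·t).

step 1 [0.5y] swap r/2=407/9593: DF=(1 − 407/9593·(0))/(1+407/9593) = 9593/10000 ≈ 0.959300
step 2 [1y] zero: DF = P = 2329/2500 ≈ 0.931600
step 3 [1.5y] zero: DF = P = 4623/5000 ≈ 0.924600
step 4 [2y] zero: DF = P = 112/125 ≈ 0.896000
step 5 [2.5y] zero: DF = P = 2189/2500 ≈ 0.875600

1 1/2 9593/10000
2 1 2329/2500
3 3/2 4623/5000
4 2 112/125
5 5/2 2189/2500
s(0.5y) = (1/(9593/10000) − 1)/(1/2) = 814/9593 ≈ 8.4854%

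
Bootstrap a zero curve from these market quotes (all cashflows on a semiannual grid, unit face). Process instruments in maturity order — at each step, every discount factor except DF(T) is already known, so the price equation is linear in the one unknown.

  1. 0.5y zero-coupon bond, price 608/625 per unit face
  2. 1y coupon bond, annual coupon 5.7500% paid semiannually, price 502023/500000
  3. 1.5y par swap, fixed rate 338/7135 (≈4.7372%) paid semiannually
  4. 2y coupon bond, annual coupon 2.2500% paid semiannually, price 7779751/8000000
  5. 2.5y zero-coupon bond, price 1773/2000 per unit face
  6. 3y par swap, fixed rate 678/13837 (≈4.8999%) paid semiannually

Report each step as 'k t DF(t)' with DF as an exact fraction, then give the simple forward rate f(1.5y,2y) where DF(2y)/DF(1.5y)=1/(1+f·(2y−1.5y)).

1 1/2 608/625
2 1 593/625
3 3/2 2331/2500
4 2 9299/10000
5 5/2 1773/2000
6 3 2161/2500
f(1.5y,2y) = ((2331/2500)/(9299/10000) − 1)/(1/2) = 50/9299 ≈ 0.5377%

step 1 [0.5y] zero: DF = P = 608/625 ≈ 0.972800
step 2 [1y] bond c/2=23/800: DF=(502023/500000 − 23/800·(0.972800))/(1+23/800) = 593/625 ≈ 0.948800
step 3 [1.5y] swap r/2=169/7135: DF=(1 − 169/7135·(0.972800+0.948800))/(1+169/7135) = 2331/2500 ≈ 0.932400
step 4 [2y] bond c/2=9/800: DF=(7779751/8000000 − 9/800·(0.972800+0.948800+0.932400))/(1+9/800) = 9299/10000 ≈ 0.929900
step 5 [2.5y] zero: DF = P = 1773/2000 ≈ 0.886500
step 6 [3y] swap r/2=339/13837: DF=(1 − 339/13837·(0.972800+0.948800+0.932400+0.929900+0.886500))/(1+339/13837) = 2161/2500 ≈ 0.864400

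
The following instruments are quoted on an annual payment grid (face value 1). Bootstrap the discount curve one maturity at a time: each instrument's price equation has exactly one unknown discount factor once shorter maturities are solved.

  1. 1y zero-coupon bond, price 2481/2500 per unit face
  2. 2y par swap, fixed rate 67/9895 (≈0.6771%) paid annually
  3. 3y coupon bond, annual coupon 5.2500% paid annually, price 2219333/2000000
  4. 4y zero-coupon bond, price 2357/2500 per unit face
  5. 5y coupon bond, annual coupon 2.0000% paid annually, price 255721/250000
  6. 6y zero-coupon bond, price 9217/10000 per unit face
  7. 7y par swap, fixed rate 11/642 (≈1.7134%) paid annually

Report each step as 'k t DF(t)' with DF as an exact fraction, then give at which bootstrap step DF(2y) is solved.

step 1 [1y] zero: DF = P = 2481/2500 ≈ 0.992400
step 2 [2y] swap r/1=67/9895: DF=(1 − 67/9895·(0.992400))/(1+67/9895) = 4933/5000 ≈ 0.986600
step 3 [3y] bond c/1=21/400: DF=(2219333/2000000 − 21/400·(0.992400+0.986600))/(1+21/400) = 2389/2500 ≈ 0.955600
step 4 [4y] zero: DF = P = 2357/2500 ≈ 0.942800
step 5 [5y] bond c/1=1/50: DF=(255721/250000 − 1/50·(0.992400+0.986600+0.955600+0.942800))/(1+1/50) = 2317/2500 ≈ 0.926800
step 6 [6y] zero: DF = P = 9217/10000 ≈ 0.921700
step 7 [7y] swap r/1=11/642: DF=(1 − 11/642·(0.992400+0.986600+0.955600+0.942800+0.926800+0.921700))/(1+11/642) = 8867/10000 ≈ 0.886700

1 1 2481/2500
2 2 4933/5000
3 3 2389/2500
4 4 2357/2500
5 5 2317/2500
6 6 9217/10000
7 7 8867/10000
DF(2y) is solved at step 2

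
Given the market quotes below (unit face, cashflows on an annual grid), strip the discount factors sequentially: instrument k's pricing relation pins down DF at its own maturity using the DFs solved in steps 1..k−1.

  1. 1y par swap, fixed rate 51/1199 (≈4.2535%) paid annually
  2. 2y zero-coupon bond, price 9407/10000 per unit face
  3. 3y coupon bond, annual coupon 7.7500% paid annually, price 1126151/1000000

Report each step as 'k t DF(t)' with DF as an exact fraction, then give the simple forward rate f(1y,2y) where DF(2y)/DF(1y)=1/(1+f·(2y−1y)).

1 1 1199/1250
2 2 9407/10000
3 3 1817/2000
f(1y,2y) = ((1199/1250)/(9407/10000) − 1)/(1) = 185/9407 ≈ 1.9666%

step 1 [1y] swap r/1=51/1199: DF=(1 − 51/1199·(0))/(1+51/1199) = 1199/1250 ≈ 0.959200
step 2 [2y] zero: DF = P = 9407/10000 ≈ 0.940700
step 3 [3y] bond c/1=31/400: DF=(1126151/1000000 − 31/400·(0.959200+0.940700))/(1+31/400) = 1817/2000 ≈ 0.908500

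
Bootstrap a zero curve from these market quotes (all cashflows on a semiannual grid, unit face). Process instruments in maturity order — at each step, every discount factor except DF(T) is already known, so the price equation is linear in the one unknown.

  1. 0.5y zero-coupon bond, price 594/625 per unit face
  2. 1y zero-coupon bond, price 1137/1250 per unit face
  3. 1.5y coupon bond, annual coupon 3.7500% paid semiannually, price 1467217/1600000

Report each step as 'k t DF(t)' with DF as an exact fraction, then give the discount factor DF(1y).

1 1/2 594/625
2 1 1137/1250
3 3/2 8659/10000
DF(1y) = 1137/1250 ≈ 0.909600

step 1 [0.5y] zero: DF = P = 594/625 ≈ 0.950400
step 2 [1y] zero: DF = P = 1137/1250 ≈ 0.909600
step 3 [1.5y] bond c/2=3/160: DF=(1467217/1600000 − 3/160·(0.950400+0.909600))/(1+3/160) = 8659/10000 ≈ 0.865900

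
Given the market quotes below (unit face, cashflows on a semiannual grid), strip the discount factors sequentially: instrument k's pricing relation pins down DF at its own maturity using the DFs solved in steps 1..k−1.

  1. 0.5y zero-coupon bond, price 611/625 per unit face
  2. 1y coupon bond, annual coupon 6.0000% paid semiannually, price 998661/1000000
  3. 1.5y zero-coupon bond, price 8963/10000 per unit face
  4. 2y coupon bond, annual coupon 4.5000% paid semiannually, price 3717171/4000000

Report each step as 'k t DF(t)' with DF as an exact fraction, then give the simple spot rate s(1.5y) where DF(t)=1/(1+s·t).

step 1 [0.5y] zero: DF = P = 611/625 ≈ 0.977600
step 2 [1y] bond c/2=3/100: DF=(998661/1000000 − 3/100·(0.977600))/(1+3/100) = 9411/10000 ≈ 0.941100
step 3 [1.5y] zero: DF = P = 8963/10000 ≈ 0.896300
step 4 [2y] bond c/2=9/400: DF=(3717171/4000000 − 9/400·(0.977600+0.941100+0.896300))/(1+9/400) = 8469/10000 ≈ 0.846900

1 1/2 611/625
2 1 9411/10000
3 3/2 8963/10000
4 2 8469/10000
s(1.5y) = (1/(8963/10000) − 1)/(3/2) = 2074/26889 ≈ 7.7132%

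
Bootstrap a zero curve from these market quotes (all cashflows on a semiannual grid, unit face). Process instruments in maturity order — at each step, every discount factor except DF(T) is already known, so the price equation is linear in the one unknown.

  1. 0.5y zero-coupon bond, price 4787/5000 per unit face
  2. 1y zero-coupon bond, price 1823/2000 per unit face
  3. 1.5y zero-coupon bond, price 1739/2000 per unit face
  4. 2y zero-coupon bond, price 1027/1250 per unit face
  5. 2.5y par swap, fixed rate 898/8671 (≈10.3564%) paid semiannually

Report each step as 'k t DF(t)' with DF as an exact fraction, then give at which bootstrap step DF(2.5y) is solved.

1 1/2 4787/5000
2 1 1823/2000
3 3/2 1739/2000
4 2 1027/1250
5 5/2 1551/2000
DF(2.5y) is solved at step 5

step 1 [0.5y] zero: DF = P = 4787/5000 ≈ 0.957400
step 2 [1y] zero: DF = P = 1823/2000 ≈ 0.911500
step 3 [1.5y] zero: DF = P = 1739/2000 ≈ 0.869500
step 4 [2y] zero: DF = P = 1027/1250 ≈ 0.821600
step 5 [2.5y] swap r/2=449/8671: DF=(1 − 449/8671·(0.957400+0.911500+0.869500+0.821600))/(1+449/8671) = 1551/2000 ≈ 0.775500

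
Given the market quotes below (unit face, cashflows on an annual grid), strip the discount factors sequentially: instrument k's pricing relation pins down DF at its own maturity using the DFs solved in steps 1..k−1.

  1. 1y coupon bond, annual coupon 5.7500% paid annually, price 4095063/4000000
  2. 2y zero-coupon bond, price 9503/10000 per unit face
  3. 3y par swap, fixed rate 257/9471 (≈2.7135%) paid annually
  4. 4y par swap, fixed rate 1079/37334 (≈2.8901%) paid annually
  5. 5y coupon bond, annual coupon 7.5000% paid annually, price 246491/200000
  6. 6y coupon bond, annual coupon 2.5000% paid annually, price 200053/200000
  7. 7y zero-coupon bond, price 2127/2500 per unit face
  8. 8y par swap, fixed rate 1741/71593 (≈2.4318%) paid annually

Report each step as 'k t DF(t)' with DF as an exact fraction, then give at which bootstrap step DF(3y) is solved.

step 1 [1y] bond c/1=23/400: DF=(4095063/4000000 − 23/400·(0))/(1+23/400) = 9681/10000 ≈ 0.968100
step 2 [2y] zero: DF = P = 9503/10000 ≈ 0.950300
step 3 [3y] swap r/1=257/9471: DF=(1 − 257/9471·(0.968100+0.950300))/(1+257/9471) = 9229/10000 ≈ 0.922900
step 4 [4y] swap r/1=1079/37334: DF=(1 − 1079/37334·(0.968100+0.950300+0.922900))/(1+1079/37334) = 8921/10000 ≈ 0.892100
step 5 [5y] bond c/1=3/40: DF=(246491/200000 − 3/40·(0.968100+0.950300+0.922900+0.892100))/(1+3/40) = 443/500 ≈ 0.886000
step 6 [6y] bond c/1=1/40: DF=(200053/200000 − 1/40·(0.968100+0.950300+0.922900+0.892100+0.886000))/(1+1/40) = 1079/1250 ≈ 0.863200
step 7 [7y] zero: DF = P = 2127/2500 ≈ 0.850800
step 8 [8y] swap r/1=1741/71593: DF=(1 − 1741/71593·(0.968100+0.950300+0.922900+0.892100+0.886000+0.863200+0.850800))/(1+1741/71593) = 8259/10000 ≈ 0.825900

1 1 9681/10000
2 2 9503/10000
3 3 9229/10000
4 4 8921/10000
5 5 443/500
6 6 1079/1250
7 7 2127/2500
8 8 8259/10000
DF(3y) is solved at step 3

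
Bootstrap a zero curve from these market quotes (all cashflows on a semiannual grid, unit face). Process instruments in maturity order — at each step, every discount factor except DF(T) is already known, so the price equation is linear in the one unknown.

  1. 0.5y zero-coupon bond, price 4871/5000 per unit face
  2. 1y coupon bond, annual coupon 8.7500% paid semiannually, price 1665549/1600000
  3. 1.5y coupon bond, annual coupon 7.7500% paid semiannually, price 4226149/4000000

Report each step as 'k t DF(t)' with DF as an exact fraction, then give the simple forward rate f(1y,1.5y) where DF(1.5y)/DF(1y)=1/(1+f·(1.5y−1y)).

step 1 [0.5y] zero: DF = P = 4871/5000 ≈ 0.974200
step 2 [1y] bond c/2=7/160: DF=(1665549/1600000 − 7/160·(0.974200))/(1+7/160) = 1913/2000 ≈ 0.956500
step 3 [1.5y] bond c/2=31/800: DF=(4226149/4000000 − 31/800·(0.974200+0.956500))/(1+31/800) = 9451/10000 ≈ 0.945100

1 1/2 4871/5000
2 1 1913/2000
3 3/2 9451/10000
f(1y,1.5y) = ((1913/2000)/(9451/10000) − 1)/(1/2) = 228/9451 ≈ 2.4124%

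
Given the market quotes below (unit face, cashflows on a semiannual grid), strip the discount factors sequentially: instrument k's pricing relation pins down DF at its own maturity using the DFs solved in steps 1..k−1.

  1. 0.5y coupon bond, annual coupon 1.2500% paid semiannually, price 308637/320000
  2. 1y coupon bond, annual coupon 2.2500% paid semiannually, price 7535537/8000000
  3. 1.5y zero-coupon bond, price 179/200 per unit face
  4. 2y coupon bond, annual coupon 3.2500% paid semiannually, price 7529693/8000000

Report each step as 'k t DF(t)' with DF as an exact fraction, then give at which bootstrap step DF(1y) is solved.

1 1/2 1917/2000
2 1 1151/1250
3 3/2 179/200
4 2 4409/5000
DF(1y) is solved at step 2

step 1 [0.5y] bond c/2=1/160: DF=(308637/320000 − 1/160·(0))/(1+1/160) = 1917/2000 ≈ 0.958500
step 2 [1y] bond c/2=9/800: DF=(7535537/8000000 − 9/800·(0.958500))/(1+9/800) = 1151/1250 ≈ 0.920800
step 3 [1.5y] zero: DF = P = 179/200 ≈ 0.895000
step 4 [2y] bond c/2=13/800: DF=(7529693/8000000 − 13/800·(0.958500+0.920800+0.895000))/(1+13/800) = 4409/5000 ≈ 0.881800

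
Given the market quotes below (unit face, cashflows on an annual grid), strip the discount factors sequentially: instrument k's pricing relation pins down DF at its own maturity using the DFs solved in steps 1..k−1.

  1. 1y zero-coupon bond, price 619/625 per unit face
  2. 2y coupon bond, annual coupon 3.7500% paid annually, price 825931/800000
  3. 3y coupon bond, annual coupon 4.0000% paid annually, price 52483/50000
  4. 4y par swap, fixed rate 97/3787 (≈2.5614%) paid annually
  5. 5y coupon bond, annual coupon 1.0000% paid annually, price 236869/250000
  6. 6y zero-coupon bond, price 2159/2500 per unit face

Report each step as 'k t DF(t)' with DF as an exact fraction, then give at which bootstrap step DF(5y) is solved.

1 1 619/625
2 2 9593/10000
3 3 9343/10000
4 4 903/1000
5 5 4503/5000
6 6 2159/2500
DF(5y) is solved at step 5

step 1 [1y] zero: DF = P = 619/625 ≈ 0.990400
step 2 [2y] bond c/1=3/80: DF=(825931/800000 − 3/80·(0.990400))/(1+3/80) = 9593/10000 ≈ 0.959300
step 3 [3y] bond c/1=1/25: DF=(52483/50000 − 1/25·(0.990400+0.959300))/(1+1/25) = 9343/10000 ≈ 0.934300
step 4 [4y] swap r/1=97/3787: DF=(1 − 97/3787·(0.990400+0.959300+0.934300))/(1+97/3787) = 903/1000 ≈ 0.903000
step 5 [5y] bond c/1=1/100: DF=(236869/250000 − 1/100·(0.990400+0.959300+0.934300+0.903000))/(1+1/100) = 4503/5000 ≈ 0.900600
step 6 [6y] zero: DF = P = 2159/2500 ≈ 0.863600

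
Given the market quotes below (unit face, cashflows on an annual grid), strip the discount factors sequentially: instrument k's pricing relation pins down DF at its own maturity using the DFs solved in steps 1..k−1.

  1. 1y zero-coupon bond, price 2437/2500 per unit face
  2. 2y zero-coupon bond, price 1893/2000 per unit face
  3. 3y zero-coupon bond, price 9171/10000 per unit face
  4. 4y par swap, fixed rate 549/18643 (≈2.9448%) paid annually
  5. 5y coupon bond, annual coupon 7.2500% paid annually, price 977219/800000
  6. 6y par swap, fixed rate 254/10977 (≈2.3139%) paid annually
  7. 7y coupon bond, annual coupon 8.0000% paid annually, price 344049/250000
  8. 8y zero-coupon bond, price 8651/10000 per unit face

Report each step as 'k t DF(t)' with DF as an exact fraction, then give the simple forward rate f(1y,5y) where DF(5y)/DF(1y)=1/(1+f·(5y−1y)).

1 1 2437/2500
2 2 1893/2000
3 3 9171/10000
4 4 4451/5000
5 5 8869/10000
6 6 873/1000
7 7 8677/10000
8 8 8651/10000
f(1y,5y) = ((2437/2500)/(8869/10000) − 1)/(4) = 879/35476 ≈ 2.4777%

step 1 [1y] zero: DF = P = 2437/2500 ≈ 0.974800
step 2 [2y] zero: DF = P = 1893/2000 ≈ 0.946500
step 3 [3y] zero: DF = P = 9171/10000 ≈ 0.917100
step 4 [4y] swap r/1=549/18643: DF=(1 − 549/18643·(0.974800+0.946500+0.917100))/(1+549/18643) = 4451/5000 ≈ 0.890200
step 5 [5y] bond c/1=29/400: DF=(977219/800000 − 29/400·(0.974800+0.946500+0.917100+0.890200))/(1+29/400) = 8869/10000 ≈ 0.886900
step 6 [6y] swap r/1=254/10977: DF=(1 − 254/10977·(0.974800+0.946500+0.917100+0.890200+0.886900))/(1+254/10977) = 873/1000 ≈ 0.873000
step 7 [7y] bond c/1=2/25: DF=(344049/250000 − 2/25·(0.974800+0.946500+0.917100+0.890200+0.886900+0.873000))/(1+2/25) = 8677/10000 ≈ 0.867700
step 8 [8y] zero: DF = P = 8651/10000 ≈ 0.865100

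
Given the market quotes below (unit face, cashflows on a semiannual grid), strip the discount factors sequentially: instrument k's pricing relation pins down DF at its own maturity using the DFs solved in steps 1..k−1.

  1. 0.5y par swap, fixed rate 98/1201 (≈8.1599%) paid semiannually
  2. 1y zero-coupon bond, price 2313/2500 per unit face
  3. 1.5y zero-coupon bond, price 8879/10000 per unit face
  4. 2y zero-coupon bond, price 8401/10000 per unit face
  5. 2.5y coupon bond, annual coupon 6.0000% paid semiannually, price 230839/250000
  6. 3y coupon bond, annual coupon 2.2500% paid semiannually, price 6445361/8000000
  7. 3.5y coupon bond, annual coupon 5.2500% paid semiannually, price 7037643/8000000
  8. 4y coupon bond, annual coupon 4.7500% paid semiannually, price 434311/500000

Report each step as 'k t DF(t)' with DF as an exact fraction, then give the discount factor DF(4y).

step 1 [0.5y] swap r/2=49/1201: DF=(1 − 49/1201·(0))/(1+49/1201) = 1201/1250 ≈ 0.960800
step 2 [1y] zero: DF = P = 2313/2500 ≈ 0.925200
step 3 [1.5y] zero: DF = P = 8879/10000 ≈ 0.887900
step 4 [2y] zero: DF = P = 8401/10000 ≈ 0.840100
step 5 [2.5y] bond c/2=3/100: DF=(230839/250000 − 3/100·(0.960800+0.925200+0.887900+0.840100))/(1+3/100) = 989/1250 ≈ 0.791200
step 6 [3y] bond c/2=9/800: DF=(6445361/8000000 − 9/800·(0.960800+0.925200+0.887900+0.840100+0.791200))/(1+9/800) = 7477/10000 ≈ 0.747700
step 7 [3.5y] bond c/2=21/800: DF=(7037643/8000000 − 21/800·(0.960800+0.925200+0.887900+0.840100+0.791200+0.747700))/(1+21/800) = 3627/5000 ≈ 0.725400
step 8 [4y] bond c/2=19/800: DF=(434311/500000 − 19/800·(0.960800+0.925200+0.887900+0.840100+0.791200+0.747700+0.725400))/(1+19/800) = 7121/10000 ≈ 0.712100

1 1/2 1201/1250
2 1 2313/2500
3 3/2 8879/10000
4 2 8401/10000
5 5/2 989/1250
6 3 7477/10000
7 7/2 3627/5000
8 4 7121/10000
DF(4y) = 7121/10000 ≈ 0.712100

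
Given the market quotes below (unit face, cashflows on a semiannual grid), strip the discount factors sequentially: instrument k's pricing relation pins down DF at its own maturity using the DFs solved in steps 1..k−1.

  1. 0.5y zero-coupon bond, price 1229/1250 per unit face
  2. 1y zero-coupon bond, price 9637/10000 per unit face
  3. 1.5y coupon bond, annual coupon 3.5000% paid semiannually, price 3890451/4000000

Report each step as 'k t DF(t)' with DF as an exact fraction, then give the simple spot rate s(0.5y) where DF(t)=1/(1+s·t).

step 1 [0.5y] zero: DF = P = 1229/1250 ≈ 0.983200
step 2 [1y] zero: DF = P = 9637/10000 ≈ 0.963700
step 3 [1.5y] bond c/2=7/400: DF=(3890451/4000000 − 7/400·(0.983200+0.963700))/(1+7/400) = 1153/1250 ≈ 0.922400

1 1/2 1229/1250
2 1 9637/10000
3 3/2 1153/1250
s(0.5y) = (1/(1229/1250) − 1)/(1/2) = 42/1229 ≈ 3.4174%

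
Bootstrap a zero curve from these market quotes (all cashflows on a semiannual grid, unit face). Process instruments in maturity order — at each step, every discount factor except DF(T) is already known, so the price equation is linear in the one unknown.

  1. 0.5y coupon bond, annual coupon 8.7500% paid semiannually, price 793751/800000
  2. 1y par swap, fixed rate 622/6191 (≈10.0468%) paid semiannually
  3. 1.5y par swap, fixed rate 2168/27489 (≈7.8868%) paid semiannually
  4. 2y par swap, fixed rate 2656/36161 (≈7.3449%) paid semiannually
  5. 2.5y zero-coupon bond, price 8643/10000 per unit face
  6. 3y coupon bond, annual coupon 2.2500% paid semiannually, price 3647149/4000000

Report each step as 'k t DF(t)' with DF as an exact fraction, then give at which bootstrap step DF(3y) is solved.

step 1 [0.5y] bond c/2=7/160: DF=(793751/800000 − 7/160·(0))/(1+7/160) = 4753/5000 ≈ 0.950600
step 2 [1y] swap r/2=311/6191: DF=(1 − 311/6191·(0.950600))/(1+311/6191) = 9067/10000 ≈ 0.906700
step 3 [1.5y] swap r/2=1084/27489: DF=(1 − 1084/27489·(0.950600+0.906700))/(1+1084/27489) = 2229/2500 ≈ 0.891600
step 4 [2y] swap r/2=1328/36161: DF=(1 − 1328/36161·(0.950600+0.906700+0.891600))/(1+1328/36161) = 542/625 ≈ 0.867200
step 5 [2.5y] zero: DF = P = 8643/10000 ≈ 0.864300
step 6 [3y] bond c/2=9/800: DF=(3647149/4000000 − 9/800·(0.950600+0.906700+0.891600+0.867200+0.864300))/(1+9/800) = 4259/5000 ≈ 0.851800

1 1/2 4753/5000
2 1 9067/10000
3 3/2 2229/2500
4 2 542/625
5 5/2 8643/10000
6 3 4259/5000
DF(3y) is solved at step 6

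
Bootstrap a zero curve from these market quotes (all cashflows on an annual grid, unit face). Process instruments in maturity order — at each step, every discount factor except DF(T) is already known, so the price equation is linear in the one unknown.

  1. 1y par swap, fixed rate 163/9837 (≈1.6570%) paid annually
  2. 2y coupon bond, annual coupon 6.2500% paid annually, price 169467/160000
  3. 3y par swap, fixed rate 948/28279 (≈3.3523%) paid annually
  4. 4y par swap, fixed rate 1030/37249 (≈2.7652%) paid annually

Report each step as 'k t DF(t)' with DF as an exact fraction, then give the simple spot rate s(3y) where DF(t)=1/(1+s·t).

step 1 [1y] swap r/1=163/9837: DF=(1 − 163/9837·(0))/(1+163/9837) = 9837/10000 ≈ 0.983700
step 2 [2y] bond c/1=1/16: DF=(169467/160000 − 1/16·(0.983700))/(1+1/16) = 939/1000 ≈ 0.939000
step 3 [3y] swap r/1=948/28279: DF=(1 − 948/28279·(0.983700+0.939000))/(1+948/28279) = 2263/2500 ≈ 0.905200
step 4 [4y] swap r/1=1030/37249: DF=(1 − 1030/37249·(0.983700+0.939000+0.905200))/(1+1030/37249) = 897/1000 ≈ 0.897000

1 1 9837/10000
2 2 939/1000
3 3 2263/2500
4 4 897/1000
s(3y) = (1/(2263/2500) − 1)/(3) = 79/2263 ≈ 3.4909%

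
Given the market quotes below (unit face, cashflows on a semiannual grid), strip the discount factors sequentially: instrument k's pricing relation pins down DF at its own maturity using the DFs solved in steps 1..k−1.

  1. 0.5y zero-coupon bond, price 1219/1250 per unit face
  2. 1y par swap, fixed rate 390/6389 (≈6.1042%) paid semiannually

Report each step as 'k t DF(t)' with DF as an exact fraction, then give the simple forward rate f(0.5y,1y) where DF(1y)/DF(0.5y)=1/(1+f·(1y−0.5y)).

1 1/2 1219/1250
2 1 1883/2000
f(0.5y,1y) = ((1219/1250)/(1883/2000) − 1)/(1/2) = 674/9415 ≈ 7.1588%

step 1 [0.5y] zero: DF = P = 1219/1250 ≈ 0.975200
step 2 [1y] swap r/2=195/6389: DF=(1 − 195/6389·(0.975200))/(1+195/6389) = 1883/2000 ≈ 0.941500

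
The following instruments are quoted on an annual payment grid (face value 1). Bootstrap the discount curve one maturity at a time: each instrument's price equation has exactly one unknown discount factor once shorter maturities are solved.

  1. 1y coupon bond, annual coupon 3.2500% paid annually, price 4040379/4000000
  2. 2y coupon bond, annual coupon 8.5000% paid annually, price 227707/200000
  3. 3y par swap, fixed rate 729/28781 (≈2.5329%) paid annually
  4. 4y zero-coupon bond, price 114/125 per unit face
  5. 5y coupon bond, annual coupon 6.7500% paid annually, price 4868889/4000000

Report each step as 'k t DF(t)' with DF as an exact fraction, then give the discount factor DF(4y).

1 1 9783/10000
2 2 9727/10000
3 3 9271/10000
4 4 114/125
5 5 4503/5000
DF(4y) = 114/125 ≈ 0.912000

step 1 [1y] bond c/1=13/400: DF=(4040379/4000000 − 13/400·(0))/(1+13/400) = 9783/10000 ≈ 0.978300
step 2 [2y] bond c/1=17/200: DF=(227707/200000 − 17/200·(0.978300))/(1+17/200) = 9727/10000 ≈ 0.972700
step 3 [3y] swap r/1=729/28781: DF=(1 − 729/28781·(0.978300+0.972700))/(1+729/28781) = 9271/10000 ≈ 0.927100
step 4 [4y] zero: DF = P = 114/125 ≈ 0.912000
step 5 [5y] bond c/1=27/400: DF=(4868889/4000000 − 27/400·(0.978300+0.972700+0.927100+0.912000))/(1+27/400) = 4503/5000 ≈ 0.900600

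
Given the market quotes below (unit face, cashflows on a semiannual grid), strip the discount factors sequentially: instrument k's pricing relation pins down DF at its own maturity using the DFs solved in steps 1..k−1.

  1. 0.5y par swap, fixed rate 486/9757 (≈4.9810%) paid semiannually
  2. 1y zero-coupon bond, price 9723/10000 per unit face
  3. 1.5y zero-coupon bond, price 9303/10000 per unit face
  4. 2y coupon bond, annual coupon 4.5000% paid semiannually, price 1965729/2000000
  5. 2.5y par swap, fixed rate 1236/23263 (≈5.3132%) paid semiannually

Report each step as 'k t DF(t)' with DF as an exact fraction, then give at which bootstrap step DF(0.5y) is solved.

step 1 [0.5y] swap r/2=243/9757: DF=(1 − 243/9757·(0))/(1+243/9757) = 9757/10000 ≈ 0.975700
step 2 [1y] zero: DF = P = 9723/10000 ≈ 0.972300
step 3 [1.5y] zero: DF = P = 9303/10000 ≈ 0.930300
step 4 [2y] bond c/2=9/400: DF=(1965729/2000000 − 9/400·(0.975700+0.972300+0.930300))/(1+9/400) = 8979/10000 ≈ 0.897900
step 5 [2.5y] swap r/2=618/23263: DF=(1 − 618/23263·(0.975700+0.972300+0.930300+0.897900))/(1+618/23263) = 2191/2500 ≈ 0.876400

1 1/2 9757/10000
2 1 9723/10000
3 3/2 9303/10000
4 2 8979/10000
5 5/2 2191/2500
DF(0.5y) is solved at step 1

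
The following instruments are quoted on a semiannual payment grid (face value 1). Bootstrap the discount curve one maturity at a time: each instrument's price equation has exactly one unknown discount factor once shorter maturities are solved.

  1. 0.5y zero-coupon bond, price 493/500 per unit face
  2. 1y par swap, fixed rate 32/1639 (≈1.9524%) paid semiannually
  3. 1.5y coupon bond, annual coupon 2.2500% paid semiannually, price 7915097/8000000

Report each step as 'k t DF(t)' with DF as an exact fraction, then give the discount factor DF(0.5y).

step 1 [0.5y] zero: DF = P = 493/500 ≈ 0.986000
step 2 [1y] swap r/2=16/1639: DF=(1 − 16/1639·(0.986000))/(1+16/1639) = 613/625 ≈ 0.980800
step 3 [1.5y] bond c/2=9/800: DF=(7915097/8000000 − 9/800·(0.986000+0.980800))/(1+9/800) = 1913/2000 ≈ 0.956500

1 1/2 493/500
2 1 613/625
3 3/2 1913/2000
DF(0.5y) = 493/500 ≈ 0.986000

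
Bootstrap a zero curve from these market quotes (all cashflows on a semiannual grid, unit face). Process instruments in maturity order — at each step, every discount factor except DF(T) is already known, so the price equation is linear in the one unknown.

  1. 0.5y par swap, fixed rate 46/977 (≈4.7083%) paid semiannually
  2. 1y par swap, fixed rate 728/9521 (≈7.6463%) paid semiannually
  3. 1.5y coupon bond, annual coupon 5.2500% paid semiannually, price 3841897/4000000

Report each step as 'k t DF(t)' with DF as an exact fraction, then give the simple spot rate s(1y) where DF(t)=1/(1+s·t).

step 1 [0.5y] swap r/2=23/977: DF=(1 − 23/977·(0))/(1+23/977) = 977/1000 ≈ 0.977000
step 2 [1y] swap r/2=364/9521: DF=(1 − 364/9521·(0.977000))/(1+364/9521) = 1159/1250 ≈ 0.927200
step 3 [1.5y] bond c/2=21/800: DF=(3841897/4000000 − 21/800·(0.977000+0.927200))/(1+21/800) = 1109/1250 ≈ 0.887200

1 1/2 977/1000
2 1 1159/1250
3 3/2 1109/1250
s(1y) = (1/(1159/1250) − 1)/(1) = 91/1159 ≈ 7.8516%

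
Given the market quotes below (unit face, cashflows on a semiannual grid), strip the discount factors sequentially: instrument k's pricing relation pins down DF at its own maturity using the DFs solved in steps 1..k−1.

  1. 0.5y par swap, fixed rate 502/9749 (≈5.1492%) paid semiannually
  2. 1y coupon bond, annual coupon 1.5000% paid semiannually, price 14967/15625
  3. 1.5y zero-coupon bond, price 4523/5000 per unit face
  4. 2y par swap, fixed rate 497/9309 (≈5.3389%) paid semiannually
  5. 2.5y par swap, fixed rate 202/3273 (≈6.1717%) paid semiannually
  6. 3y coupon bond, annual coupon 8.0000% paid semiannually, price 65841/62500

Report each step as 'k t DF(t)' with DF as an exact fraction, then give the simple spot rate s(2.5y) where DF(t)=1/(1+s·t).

1 1/2 9749/10000
2 1 1887/2000
3 3/2 4523/5000
4 2 4503/5000
5 5/2 4293/5000
6 3 8367/10000
s(2.5y) = (1/(4293/5000) − 1)/(5/2) = 1414/21465 ≈ 6.5875%

step 1 [0.5y] swap r/2=251/9749: DF=(1 − 251/9749·(0))/(1+251/9749) = 9749/10000 ≈ 0.974900
step 2 [1y] bond c/2=3/400: DF=(14967/15625 − 3/400·(0.974900))/(1+3/400) = 1887/2000 ≈ 0.943500
step 3 [1.5y] zero: DF = P = 4523/5000 ≈ 0.904600
step 4 [2y] swap r/2=497/18618: DF=(1 − 497/18618·(0.974900+0.943500+0.904600))/(1+497/18618) = 4503/5000 ≈ 0.900600
step 5 [2.5y] swap r/2=101/3273: DF=(1 − 101/3273·(0.974900+0.943500+0.904600+0.900600))/(1+101/3273) = 4293/5000 ≈ 0.858600
step 6 [3y] bond c/2=1/25: DF=(65841/62500 − 1/25·(0.974900+0.943500+0.904600+0.900600+0.858600))/(1+1/25) = 8367/10000 ≈ 0.836700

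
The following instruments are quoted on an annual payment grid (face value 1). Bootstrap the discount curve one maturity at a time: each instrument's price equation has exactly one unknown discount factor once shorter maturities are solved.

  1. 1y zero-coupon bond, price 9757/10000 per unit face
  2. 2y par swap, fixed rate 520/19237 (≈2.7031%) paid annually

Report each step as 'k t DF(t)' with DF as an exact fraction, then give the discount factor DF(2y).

step 1 [1y] zero: DF = P = 9757/10000 ≈ 0.975700
step 2 [2y] swap r/1=520/19237: DF=(1 − 520/19237·(0.975700))/(1+520/19237) = 237/250 ≈ 0.948000

1 1 9757/10000
2 2 237/250
DF(2y) = 237/250 ≈ 0.948000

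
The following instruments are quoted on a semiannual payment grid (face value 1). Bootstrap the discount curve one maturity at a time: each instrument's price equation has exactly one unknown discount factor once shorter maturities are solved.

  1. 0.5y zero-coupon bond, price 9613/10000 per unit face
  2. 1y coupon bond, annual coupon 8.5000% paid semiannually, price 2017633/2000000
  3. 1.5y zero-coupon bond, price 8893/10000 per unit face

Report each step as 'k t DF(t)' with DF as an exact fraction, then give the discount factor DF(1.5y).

step 1 [0.5y] zero: DF = P = 9613/10000 ≈ 0.961300
step 2 [1y] bond c/2=17/400: DF=(2017633/2000000 − 17/400·(0.961300))/(1+17/400) = 1857/2000 ≈ 0.928500
step 3 [1.5y] zero: DF = P = 8893/10000 ≈ 0.889300

1 1/2 9613/10000
2 1 1857/2000
3 3/2 8893/10000
DF(1.5y) = 8893/10000 ≈ 0.889300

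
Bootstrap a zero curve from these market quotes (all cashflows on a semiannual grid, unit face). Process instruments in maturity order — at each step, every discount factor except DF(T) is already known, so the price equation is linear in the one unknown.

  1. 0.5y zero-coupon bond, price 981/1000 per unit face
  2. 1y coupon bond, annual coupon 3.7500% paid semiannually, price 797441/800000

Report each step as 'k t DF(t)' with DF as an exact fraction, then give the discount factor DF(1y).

step 1 [0.5y] zero: DF = P = 981/1000 ≈ 0.981000
step 2 [1y] bond c/2=3/160: DF=(797441/800000 − 3/160·(0.981000))/(1+3/160) = 2401/2500 ≈ 0.960400

1 1/2 981/1000
2 1 2401/2500
DF(1y) = 2401/2500 ≈ 0.960400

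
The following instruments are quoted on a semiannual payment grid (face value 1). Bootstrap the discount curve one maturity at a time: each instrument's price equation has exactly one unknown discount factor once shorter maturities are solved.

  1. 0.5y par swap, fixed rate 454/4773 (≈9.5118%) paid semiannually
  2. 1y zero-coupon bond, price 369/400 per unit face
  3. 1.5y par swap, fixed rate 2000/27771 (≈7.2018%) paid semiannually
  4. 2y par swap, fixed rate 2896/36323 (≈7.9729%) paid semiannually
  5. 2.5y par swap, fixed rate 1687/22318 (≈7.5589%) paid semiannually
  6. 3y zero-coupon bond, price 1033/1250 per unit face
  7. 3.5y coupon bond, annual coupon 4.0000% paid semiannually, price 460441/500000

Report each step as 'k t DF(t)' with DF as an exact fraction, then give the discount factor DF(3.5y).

step 1 [0.5y] swap r/2=227/4773: DF=(1 − 227/4773·(0))/(1+227/4773) = 4773/5000 ≈ 0.954600
step 2 [1y] zero: DF = P = 369/400 ≈ 0.922500
step 3 [1.5y] swap r/2=1000/27771: DF=(1 − 1000/27771·(0.954600+0.922500))/(1+1000/27771) = 9/10 ≈ 0.900000
step 4 [2y] swap r/2=1448/36323: DF=(1 − 1448/36323·(0.954600+0.922500+0.900000))/(1+1448/36323) = 1069/1250 ≈ 0.855200
step 5 [2.5y] swap r/2=1687/44636: DF=(1 − 1687/44636·(0.954600+0.922500+0.900000+0.855200))/(1+1687/44636) = 8313/10000 ≈ 0.831300
step 6 [3y] zero: DF = P = 1033/1250 ≈ 0.826400
step 7 [3.5y] bond c/2=1/50: DF=(460441/500000 − 1/50·(0.954600+0.922500+0.900000+0.855200+0.831300+0.826400))/(1+1/50) = 7991/10000 ≈ 0.799100

1 1/2 4773/5000
2 1 369/400
3 3/2 9/10
4 2 1069/1250
5 5/2 8313/10000
6 3 1033/1250
7 7/2 7991/10000
DF(3.5y) = 7991/10000 ≈ 0.799100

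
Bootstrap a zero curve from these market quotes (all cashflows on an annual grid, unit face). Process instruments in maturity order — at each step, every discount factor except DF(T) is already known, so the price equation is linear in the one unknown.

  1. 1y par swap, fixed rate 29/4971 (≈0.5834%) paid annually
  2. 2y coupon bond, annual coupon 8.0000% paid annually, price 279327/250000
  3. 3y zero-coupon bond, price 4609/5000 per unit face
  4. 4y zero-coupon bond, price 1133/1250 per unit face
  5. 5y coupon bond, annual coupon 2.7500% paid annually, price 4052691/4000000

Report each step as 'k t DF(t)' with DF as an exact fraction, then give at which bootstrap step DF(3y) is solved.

1 1 4971/5000
2 2 9609/10000
3 3 4609/5000
4 4 1133/1250
5 5 553/625
DF(3y) is solved at step 3

step 1 [1y] swap r/1=29/4971: DF=(1 − 29/4971·(0))/(1+29/4971) = 4971/5000 ≈ 0.994200
step 2 [2y] bond c/1=2/25: DF=(279327/250000 − 2/25·(0.994200))/(1+2/25) = 9609/10000 ≈ 0.960900
step 3 [3y] zero: DF = P = 4609/5000 ≈ 0.921800
step 4 [4y] zero: DF = P = 1133/1250 ≈ 0.906400
step 5 [5y] bond c/1=11/400: DF=(4052691/4000000 − 11/400·(0.994200+0.960900+0.921800+0.906400))/(1+11/400) = 553/625 ≈ 0.884800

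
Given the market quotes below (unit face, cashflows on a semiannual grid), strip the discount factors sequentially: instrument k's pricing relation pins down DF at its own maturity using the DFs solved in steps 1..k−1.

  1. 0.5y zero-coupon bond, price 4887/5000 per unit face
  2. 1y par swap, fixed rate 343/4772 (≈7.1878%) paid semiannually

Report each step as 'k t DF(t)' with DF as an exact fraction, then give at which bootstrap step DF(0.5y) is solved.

step 1 [0.5y] zero: DF = P = 4887/5000 ≈ 0.977400
step 2 [1y] swap r/2=343/9544: DF=(1 − 343/9544·(0.977400))/(1+343/9544) = 4657/5000 ≈ 0.931400

1 1/2 4887/5000
2 1 4657/5000
DF(0.5y) is solved at step 1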